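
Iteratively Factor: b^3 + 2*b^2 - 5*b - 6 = (b - 2)*(b^2 + 4*b + 3) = (b - 2)*(b + 3)*(b + 1)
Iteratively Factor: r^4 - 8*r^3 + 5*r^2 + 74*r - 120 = (r + 3)*(r^3 - 11*r^2 + 38*r - 40) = (r - 5)*(r + 3)*(r^2 - 6*r + 8) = (r - 5)*(r - 2)*(r + 3)*(r - 4)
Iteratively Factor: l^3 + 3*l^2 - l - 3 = (l + 1)*(l^2 + 2*l - 3) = (l + 1)*(l + 3)*(l - 1)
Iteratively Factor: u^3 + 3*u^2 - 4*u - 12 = (u + 3)*(u^2 - 4) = (u - 2)*(u + 3)*(u + 2)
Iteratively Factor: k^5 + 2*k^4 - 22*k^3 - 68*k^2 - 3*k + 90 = (k - 5)*(k^4 + 7*k^3 + 13*k^2 - 3*k - 18) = (k - 5)*(k + 2)*(k^3 + 5*k^2 + 3*k - 9) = (k - 5)*(k + 2)*(k + 3)*(k^2 + 2*k - 3) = (k - 5)*(k - 1)*(k + 2)*(k + 3)*(k + 3)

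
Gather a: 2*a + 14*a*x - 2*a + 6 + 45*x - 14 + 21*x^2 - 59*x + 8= 14*a*x + 21*x^2 - 14*x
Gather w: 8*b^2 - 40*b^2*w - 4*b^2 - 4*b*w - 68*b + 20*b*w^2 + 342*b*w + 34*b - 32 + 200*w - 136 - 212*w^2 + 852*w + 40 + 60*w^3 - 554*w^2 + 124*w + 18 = 4*b^2 - 34*b + 60*w^3 + w^2*(20*b - 766) + w*(-40*b^2 + 338*b + 1176) - 110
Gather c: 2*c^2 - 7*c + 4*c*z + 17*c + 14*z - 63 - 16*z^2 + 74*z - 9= 2*c^2 + c*(4*z + 10) - 16*z^2 + 88*z - 72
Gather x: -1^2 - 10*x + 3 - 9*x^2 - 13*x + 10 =-9*x^2 - 23*x + 12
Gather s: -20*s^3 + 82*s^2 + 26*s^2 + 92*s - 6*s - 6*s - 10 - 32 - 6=-20*s^3 + 108*s^2 + 80*s - 48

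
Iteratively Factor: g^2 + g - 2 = (g - 1)*(g + 2)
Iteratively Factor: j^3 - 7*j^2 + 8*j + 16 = (j + 1)*(j^2 - 8*j + 16) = (j - 4)*(j + 1)*(j - 4)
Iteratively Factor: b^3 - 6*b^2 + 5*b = (b)*(b^2 - 6*b + 5) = b*(b - 5)*(b - 1)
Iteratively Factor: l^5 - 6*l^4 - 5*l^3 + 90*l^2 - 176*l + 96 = (l - 2)*(l^4 - 4*l^3 - 13*l^2 + 64*l - 48) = (l - 2)*(l - 1)*(l^3 - 3*l^2 - 16*l + 48) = (l - 3)*(l - 2)*(l - 1)*(l^2 - 16) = (l - 4)*(l - 3)*(l - 2)*(l - 1)*(l + 4)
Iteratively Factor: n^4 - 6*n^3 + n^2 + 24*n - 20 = (n - 5)*(n^3 - n^2 - 4*n + 4) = (n - 5)*(n - 1)*(n^2 - 4) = (n - 5)*(n - 2)*(n - 1)*(n + 2)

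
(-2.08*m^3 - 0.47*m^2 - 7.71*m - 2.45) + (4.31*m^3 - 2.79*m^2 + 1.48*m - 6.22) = 2.23*m^3 - 3.26*m^2 - 6.23*m - 8.67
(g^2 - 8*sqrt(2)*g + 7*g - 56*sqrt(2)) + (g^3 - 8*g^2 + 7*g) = g^3 - 7*g^2 - 8*sqrt(2)*g + 14*g - 56*sqrt(2)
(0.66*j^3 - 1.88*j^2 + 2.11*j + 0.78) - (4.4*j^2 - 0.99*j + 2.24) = 0.66*j^3 - 6.28*j^2 + 3.1*j - 1.46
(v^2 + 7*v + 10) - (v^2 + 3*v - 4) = 4*v + 14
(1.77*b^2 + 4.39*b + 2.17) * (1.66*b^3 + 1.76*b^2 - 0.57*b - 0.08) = 2.9382*b^5 + 10.4026*b^4 + 10.3197*b^3 + 1.1753*b^2 - 1.5881*b - 0.1736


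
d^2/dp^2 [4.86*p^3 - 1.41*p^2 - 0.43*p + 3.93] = 29.16*p - 2.82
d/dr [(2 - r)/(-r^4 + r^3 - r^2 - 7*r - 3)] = (r^4 - r^3 + r^2 + 7*r - (r - 2)*(4*r^3 - 3*r^2 + 2*r + 7) + 3)/(r^4 - r^3 + r^2 + 7*r + 3)^2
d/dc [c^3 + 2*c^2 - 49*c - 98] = 3*c^2 + 4*c - 49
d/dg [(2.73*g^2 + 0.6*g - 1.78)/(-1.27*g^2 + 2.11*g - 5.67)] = (6.5223*g^2 - 35.4794*g + 0.3538)/(1.6129*g^4 - 5.3594*g^3 + 18.8539*g^2 - 23.9274*g + 32.1489)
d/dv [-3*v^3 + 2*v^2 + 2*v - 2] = -9*v^2 + 4*v + 2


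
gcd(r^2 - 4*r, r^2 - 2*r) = r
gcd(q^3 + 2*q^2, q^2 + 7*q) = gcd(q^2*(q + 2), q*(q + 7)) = q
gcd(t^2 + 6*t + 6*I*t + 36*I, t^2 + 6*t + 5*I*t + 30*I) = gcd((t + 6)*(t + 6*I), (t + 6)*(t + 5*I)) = t + 6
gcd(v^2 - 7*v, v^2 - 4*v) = v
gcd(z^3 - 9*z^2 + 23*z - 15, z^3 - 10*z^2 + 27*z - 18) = z^2 - 4*z + 3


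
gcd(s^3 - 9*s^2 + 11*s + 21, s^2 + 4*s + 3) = s + 1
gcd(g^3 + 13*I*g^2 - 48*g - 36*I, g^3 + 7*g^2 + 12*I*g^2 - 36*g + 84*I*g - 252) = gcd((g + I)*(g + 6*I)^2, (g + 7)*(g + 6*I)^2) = g^2 + 12*I*g - 36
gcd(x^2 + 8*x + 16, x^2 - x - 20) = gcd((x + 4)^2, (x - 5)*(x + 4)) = x + 4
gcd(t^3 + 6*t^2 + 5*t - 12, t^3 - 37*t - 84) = t^2 + 7*t + 12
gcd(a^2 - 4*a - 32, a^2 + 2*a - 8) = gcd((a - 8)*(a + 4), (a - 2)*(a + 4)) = a + 4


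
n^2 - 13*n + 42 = (n - 7)*(n - 6)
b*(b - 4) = b^2 - 4*b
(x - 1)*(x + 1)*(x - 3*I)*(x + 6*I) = x^4 + 3*I*x^3 + 17*x^2 - 3*I*x - 18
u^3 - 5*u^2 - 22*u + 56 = (u - 7)*(u - 2)*(u + 4)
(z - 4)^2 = z^2 - 8*z + 16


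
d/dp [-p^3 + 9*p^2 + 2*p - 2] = -3*p^2 + 18*p + 2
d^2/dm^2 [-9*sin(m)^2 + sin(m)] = -sin(m) - 18*cos(2*m)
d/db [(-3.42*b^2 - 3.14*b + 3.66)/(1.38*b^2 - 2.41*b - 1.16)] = (12.5754*b^2 - 2.1672*b + 12.463)/(1.9044*b^4 - 6.6516*b^3 + 2.6065*b^2 + 5.5912*b + 1.3456)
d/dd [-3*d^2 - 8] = -6*d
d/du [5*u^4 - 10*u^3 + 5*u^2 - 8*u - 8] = 20*u^3 - 30*u^2 + 10*u - 8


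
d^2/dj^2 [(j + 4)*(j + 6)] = 2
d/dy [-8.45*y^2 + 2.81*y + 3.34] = 2.81 - 16.9*y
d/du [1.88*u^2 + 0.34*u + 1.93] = 3.76*u + 0.34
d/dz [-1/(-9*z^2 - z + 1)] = (-18*z - 1)/(9*z^2 + z - 1)^2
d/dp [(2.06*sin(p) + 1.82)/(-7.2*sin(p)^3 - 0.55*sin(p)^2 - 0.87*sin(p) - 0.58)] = (29.664*sin(p)^3 + 40.445*sin(p)^2 + 2.002*sin(p) + 0.3886)*cos(p)/(51.84*sin(p)^6 + 7.92*sin(p)^5 + 12.8305*sin(p)^4 + 9.309*sin(p)^3 + 1.3949*sin(p)^2 + 1.0092*sin(p) + 0.3364)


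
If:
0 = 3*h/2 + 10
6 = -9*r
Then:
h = -20/3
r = -2/3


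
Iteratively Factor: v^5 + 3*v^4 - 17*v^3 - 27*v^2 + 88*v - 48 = (v - 1)*(v^4 + 4*v^3 - 13*v^2 - 40*v + 48) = (v - 1)*(v + 4)*(v^3 - 13*v + 12) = (v - 1)*(v + 4)^2*(v^2 - 4*v + 3) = (v - 1)^2*(v + 4)^2*(v - 3)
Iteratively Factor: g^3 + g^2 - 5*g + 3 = (g - 1)*(g^2 + 2*g - 3) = (g - 1)^2*(g + 3)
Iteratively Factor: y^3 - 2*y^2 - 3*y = (y)*(y^2 - 2*y - 3) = y*(y - 3)*(y + 1)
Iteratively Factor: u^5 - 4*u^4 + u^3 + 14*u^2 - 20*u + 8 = (u - 1)*(u^4 - 3*u^3 - 2*u^2 + 12*u - 8) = (u - 1)*(u + 2)*(u^3 - 5*u^2 + 8*u - 4) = (u - 2)*(u - 1)*(u + 2)*(u^2 - 3*u + 2) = (u - 2)*(u - 1)^2*(u + 2)*(u - 2)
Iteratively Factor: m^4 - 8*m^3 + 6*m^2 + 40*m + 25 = (m + 1)*(m^3 - 9*m^2 + 15*m + 25) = (m - 5)*(m + 1)*(m^2 - 4*m - 5) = (m - 5)^2*(m + 1)*(m + 1)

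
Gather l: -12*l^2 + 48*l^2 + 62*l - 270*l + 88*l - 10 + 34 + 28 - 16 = 36*l^2 - 120*l + 36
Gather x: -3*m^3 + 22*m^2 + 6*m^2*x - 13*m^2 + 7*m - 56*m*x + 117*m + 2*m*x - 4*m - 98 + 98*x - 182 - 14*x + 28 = -3*m^3 + 9*m^2 + 120*m + x*(6*m^2 - 54*m + 84) - 252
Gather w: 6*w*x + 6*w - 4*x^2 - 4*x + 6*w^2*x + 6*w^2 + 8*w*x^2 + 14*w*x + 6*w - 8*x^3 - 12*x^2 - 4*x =w^2*(6*x + 6) + w*(8*x^2 + 20*x + 12) - 8*x^3 - 16*x^2 - 8*x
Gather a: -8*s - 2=-8*s - 2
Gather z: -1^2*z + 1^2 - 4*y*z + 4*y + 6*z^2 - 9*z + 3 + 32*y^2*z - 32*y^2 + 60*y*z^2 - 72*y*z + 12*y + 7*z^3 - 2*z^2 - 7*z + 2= -32*y^2 + 16*y + 7*z^3 + z^2*(60*y + 4) + z*(32*y^2 - 76*y - 17) + 6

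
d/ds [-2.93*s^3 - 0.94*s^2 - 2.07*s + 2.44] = -8.79*s^2 - 1.88*s - 2.07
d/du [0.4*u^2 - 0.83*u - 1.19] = 0.8*u - 0.83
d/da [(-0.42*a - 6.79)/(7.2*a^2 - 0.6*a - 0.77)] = (3.024*a^2 + 97.776*a - 3.7506)/(51.84*a^4 - 8.64*a^3 - 10.728*a^2 + 0.924*a + 0.5929)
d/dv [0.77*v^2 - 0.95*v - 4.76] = 1.54*v - 0.95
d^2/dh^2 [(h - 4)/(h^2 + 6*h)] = 2*(-h*(h + 6)*(3*h + 2) + 4*(h - 4)*(h + 3)^2)/(h^3*(h + 6)^3)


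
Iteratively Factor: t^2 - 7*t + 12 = (t - 3)*(t - 4)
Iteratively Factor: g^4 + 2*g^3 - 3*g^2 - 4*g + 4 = (g + 2)*(g^3 - 3*g + 2) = (g + 2)^2*(g^2 - 2*g + 1) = (g - 1)*(g + 2)^2*(g - 1)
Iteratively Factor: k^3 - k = (k - 1)*(k^2 + k) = (k - 1)*(k + 1)*(k)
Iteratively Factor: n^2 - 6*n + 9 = (n - 3)*(n - 3)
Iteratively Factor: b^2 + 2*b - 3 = (b + 3)*(b - 1)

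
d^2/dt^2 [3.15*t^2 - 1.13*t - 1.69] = 6.30000000000000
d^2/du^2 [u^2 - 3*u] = 2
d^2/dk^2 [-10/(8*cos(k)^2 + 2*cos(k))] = 5*(16*(1 - cos(2*k))^2 - 15*cos(k) + 33*cos(2*k)/2 + 3*cos(3*k) - 99/2)/((4*cos(k) + 1)^3*cos(k)^3)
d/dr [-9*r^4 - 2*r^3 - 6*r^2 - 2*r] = -36*r^3 - 6*r^2 - 12*r - 2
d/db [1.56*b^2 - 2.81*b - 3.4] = 3.12*b - 2.81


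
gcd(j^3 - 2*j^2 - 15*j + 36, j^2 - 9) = j - 3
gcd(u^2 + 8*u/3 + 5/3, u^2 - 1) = u + 1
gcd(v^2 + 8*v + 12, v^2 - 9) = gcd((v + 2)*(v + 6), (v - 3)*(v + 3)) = 1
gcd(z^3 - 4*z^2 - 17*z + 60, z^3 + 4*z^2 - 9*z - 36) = z^2 + z - 12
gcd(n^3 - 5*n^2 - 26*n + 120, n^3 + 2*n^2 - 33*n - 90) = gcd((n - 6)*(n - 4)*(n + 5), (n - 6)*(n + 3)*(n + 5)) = n^2 - n - 30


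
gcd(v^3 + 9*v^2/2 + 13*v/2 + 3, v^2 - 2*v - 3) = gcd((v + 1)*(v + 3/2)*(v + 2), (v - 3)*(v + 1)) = v + 1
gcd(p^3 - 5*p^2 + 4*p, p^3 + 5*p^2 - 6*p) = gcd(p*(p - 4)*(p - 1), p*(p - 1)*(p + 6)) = p^2 - p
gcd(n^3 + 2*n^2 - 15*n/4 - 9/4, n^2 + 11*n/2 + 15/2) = n + 3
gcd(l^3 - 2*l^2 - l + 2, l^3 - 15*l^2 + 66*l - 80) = l - 2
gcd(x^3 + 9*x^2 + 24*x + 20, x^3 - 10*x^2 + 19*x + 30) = 1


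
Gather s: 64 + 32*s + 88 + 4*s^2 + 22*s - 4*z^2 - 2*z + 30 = 4*s^2 + 54*s - 4*z^2 - 2*z + 182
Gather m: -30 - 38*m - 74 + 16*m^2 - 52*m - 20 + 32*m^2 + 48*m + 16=48*m^2 - 42*m - 108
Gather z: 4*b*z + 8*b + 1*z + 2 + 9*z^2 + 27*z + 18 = 8*b + 9*z^2 + z*(4*b + 28) + 20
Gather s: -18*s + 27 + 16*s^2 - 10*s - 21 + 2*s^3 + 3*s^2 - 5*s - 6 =2*s^3 + 19*s^2 - 33*s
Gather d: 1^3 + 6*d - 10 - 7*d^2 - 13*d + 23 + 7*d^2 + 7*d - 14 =0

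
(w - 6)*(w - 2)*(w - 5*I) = w^3 - 8*w^2 - 5*I*w^2 + 12*w + 40*I*w - 60*I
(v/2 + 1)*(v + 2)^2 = v^3/2 + 3*v^2 + 6*v + 4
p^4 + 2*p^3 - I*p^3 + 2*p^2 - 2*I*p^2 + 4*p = p*(p + 2)*(p - 2*I)*(p + I)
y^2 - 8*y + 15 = (y - 5)*(y - 3)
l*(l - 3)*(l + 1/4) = l^3 - 11*l^2/4 - 3*l/4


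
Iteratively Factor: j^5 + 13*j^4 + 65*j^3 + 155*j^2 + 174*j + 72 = (j + 3)*(j^4 + 10*j^3 + 35*j^2 + 50*j + 24) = (j + 3)*(j + 4)*(j^3 + 6*j^2 + 11*j + 6) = (j + 3)^2*(j + 4)*(j^2 + 3*j + 2) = (j + 1)*(j + 3)^2*(j + 4)*(j + 2)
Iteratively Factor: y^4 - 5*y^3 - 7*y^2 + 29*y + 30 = (y + 1)*(y^3 - 6*y^2 - y + 30) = (y - 5)*(y + 1)*(y^2 - y - 6) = (y - 5)*(y + 1)*(y + 2)*(y - 3)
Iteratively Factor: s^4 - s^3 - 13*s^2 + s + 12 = (s + 1)*(s^3 - 2*s^2 - 11*s + 12) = (s - 4)*(s + 1)*(s^2 + 2*s - 3) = (s - 4)*(s - 1)*(s + 1)*(s + 3)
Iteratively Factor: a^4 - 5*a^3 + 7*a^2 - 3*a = (a)*(a^3 - 5*a^2 + 7*a - 3) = a*(a - 1)*(a^2 - 4*a + 3) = a*(a - 1)^2*(a - 3)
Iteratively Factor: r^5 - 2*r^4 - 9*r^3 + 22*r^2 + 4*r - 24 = (r + 1)*(r^4 - 3*r^3 - 6*r^2 + 28*r - 24) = (r + 1)*(r + 3)*(r^3 - 6*r^2 + 12*r - 8) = (r - 2)*(r + 1)*(r + 3)*(r^2 - 4*r + 4) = (r - 2)^2*(r + 1)*(r + 3)*(r - 2)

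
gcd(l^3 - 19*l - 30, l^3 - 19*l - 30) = l^3 - 19*l - 30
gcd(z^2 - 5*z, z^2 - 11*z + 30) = z - 5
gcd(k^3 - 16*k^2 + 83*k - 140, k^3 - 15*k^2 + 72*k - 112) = k^2 - 11*k + 28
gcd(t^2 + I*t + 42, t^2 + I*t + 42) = t^2 + I*t + 42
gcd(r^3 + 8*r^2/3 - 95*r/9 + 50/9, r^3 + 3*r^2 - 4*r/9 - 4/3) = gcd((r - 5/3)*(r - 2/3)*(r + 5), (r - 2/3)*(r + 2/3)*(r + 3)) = r - 2/3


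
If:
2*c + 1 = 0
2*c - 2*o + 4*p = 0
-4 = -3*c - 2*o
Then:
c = -1/2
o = 11/4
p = 13/8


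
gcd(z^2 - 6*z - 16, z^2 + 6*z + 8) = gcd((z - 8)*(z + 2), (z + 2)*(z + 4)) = z + 2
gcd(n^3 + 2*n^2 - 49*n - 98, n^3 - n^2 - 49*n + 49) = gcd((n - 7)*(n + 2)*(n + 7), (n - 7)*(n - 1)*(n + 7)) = n^2 - 49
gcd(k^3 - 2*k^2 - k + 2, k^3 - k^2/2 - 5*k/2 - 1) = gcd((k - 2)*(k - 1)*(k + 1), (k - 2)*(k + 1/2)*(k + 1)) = k^2 - k - 2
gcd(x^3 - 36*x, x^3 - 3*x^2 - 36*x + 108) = x^2 - 36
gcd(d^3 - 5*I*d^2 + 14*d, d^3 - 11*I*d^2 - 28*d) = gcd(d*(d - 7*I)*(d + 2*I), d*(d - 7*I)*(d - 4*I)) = d^2 - 7*I*d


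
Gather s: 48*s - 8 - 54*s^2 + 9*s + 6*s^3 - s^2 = 6*s^3 - 55*s^2 + 57*s - 8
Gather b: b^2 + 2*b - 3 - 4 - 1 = b^2 + 2*b - 8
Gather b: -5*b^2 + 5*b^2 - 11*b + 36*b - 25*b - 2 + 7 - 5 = 0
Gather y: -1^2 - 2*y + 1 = -2*y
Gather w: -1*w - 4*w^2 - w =-4*w^2 - 2*w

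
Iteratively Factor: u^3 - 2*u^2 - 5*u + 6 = (u + 2)*(u^2 - 4*u + 3) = (u - 1)*(u + 2)*(u - 3)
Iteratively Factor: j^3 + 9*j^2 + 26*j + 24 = (j + 2)*(j^2 + 7*j + 12) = (j + 2)*(j + 4)*(j + 3)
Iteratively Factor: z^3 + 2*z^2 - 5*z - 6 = (z + 3)*(z^2 - z - 2) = (z + 1)*(z + 3)*(z - 2)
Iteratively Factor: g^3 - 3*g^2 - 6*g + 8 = (g + 2)*(g^2 - 5*g + 4) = (g - 4)*(g + 2)*(g - 1)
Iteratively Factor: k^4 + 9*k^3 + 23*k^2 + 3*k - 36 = (k + 3)*(k^3 + 6*k^2 + 5*k - 12) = (k - 1)*(k + 3)*(k^2 + 7*k + 12) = (k - 1)*(k + 3)^2*(k + 4)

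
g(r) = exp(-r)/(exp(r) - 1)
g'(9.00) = 0.00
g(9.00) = 0.00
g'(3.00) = -0.00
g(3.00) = 0.00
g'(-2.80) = 16.38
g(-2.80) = -17.51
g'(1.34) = -0.22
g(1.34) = 0.09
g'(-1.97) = 6.98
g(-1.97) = -8.33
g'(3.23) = -0.00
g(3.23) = 0.00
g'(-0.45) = -3.29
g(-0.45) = -4.33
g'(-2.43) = 11.25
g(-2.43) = -12.46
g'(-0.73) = 0.28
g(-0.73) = -4.01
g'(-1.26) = 2.97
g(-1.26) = -4.92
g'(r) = -exp(-r)/(exp(r) - 1) - 1/(exp(r) - 1)^2 = (1 - 2*exp(r))*exp(-r)/(exp(2*r) - 2*exp(r) + 1)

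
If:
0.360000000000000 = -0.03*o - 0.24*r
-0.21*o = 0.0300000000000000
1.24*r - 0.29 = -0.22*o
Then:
No Solution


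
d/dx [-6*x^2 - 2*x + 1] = -12*x - 2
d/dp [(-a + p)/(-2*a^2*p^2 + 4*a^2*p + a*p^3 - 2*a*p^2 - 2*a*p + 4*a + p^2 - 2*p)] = (-2*a^2*p^2 + 4*a^2*p + a*p^3 - 2*a*p^2 - 2*a*p + 4*a + p^2 - 2*p - (a - p)*(4*a^2*p - 4*a^2 - 3*a*p^2 + 4*a*p + 2*a - 2*p + 2))/(2*a^2*p^2 - 4*a^2*p - a*p^3 + 2*a*p^2 + 2*a*p - 4*a - p^2 + 2*p)^2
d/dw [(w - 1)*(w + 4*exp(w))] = 4*w*exp(w) + 2*w - 1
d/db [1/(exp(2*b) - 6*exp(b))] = 2*(3 - exp(b))*exp(-b)/(exp(b) - 6)^2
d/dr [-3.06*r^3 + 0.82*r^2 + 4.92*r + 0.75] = -9.18*r^2 + 1.64*r + 4.92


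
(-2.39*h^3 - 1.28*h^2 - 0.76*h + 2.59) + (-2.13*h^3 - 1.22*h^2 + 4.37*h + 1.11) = -4.52*h^3 - 2.5*h^2 + 3.61*h + 3.7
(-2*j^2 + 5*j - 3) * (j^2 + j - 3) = -2*j^4 + 3*j^3 + 8*j^2 - 18*j + 9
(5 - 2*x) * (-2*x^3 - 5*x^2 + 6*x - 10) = 4*x^4 - 37*x^2 + 50*x - 50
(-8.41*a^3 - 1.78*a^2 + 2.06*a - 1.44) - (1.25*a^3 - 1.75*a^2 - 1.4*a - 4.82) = -9.66*a^3 - 0.03*a^2 + 3.46*a + 3.38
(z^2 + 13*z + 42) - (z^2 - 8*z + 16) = 21*z + 26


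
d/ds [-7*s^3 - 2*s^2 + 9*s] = -21*s^2 - 4*s + 9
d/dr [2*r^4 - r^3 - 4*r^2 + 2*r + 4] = 8*r^3 - 3*r^2 - 8*r + 2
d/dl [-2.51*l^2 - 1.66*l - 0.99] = -5.02*l - 1.66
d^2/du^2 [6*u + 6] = 0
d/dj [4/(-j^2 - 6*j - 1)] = 8*(j + 3)/(j^2 + 6*j + 1)^2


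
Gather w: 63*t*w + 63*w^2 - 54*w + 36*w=63*w^2 + w*(63*t - 18)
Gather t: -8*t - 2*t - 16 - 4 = -10*t - 20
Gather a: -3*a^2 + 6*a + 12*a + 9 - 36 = -3*a^2 + 18*a - 27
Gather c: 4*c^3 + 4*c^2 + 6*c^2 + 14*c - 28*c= 4*c^3 + 10*c^2 - 14*c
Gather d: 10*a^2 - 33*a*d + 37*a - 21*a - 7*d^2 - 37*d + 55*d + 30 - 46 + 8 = 10*a^2 + 16*a - 7*d^2 + d*(18 - 33*a) - 8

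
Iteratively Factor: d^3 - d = (d + 1)*(d^2 - d) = (d - 1)*(d + 1)*(d)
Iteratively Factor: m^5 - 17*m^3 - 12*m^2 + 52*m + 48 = (m + 3)*(m^4 - 3*m^3 - 8*m^2 + 12*m + 16) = (m + 2)*(m + 3)*(m^3 - 5*m^2 + 2*m + 8) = (m + 1)*(m + 2)*(m + 3)*(m^2 - 6*m + 8) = (m - 4)*(m + 1)*(m + 2)*(m + 3)*(m - 2)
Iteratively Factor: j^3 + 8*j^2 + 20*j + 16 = (j + 2)*(j^2 + 6*j + 8) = (j + 2)*(j + 4)*(j + 2)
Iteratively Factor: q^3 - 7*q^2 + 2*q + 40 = (q - 5)*(q^2 - 2*q - 8) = (q - 5)*(q - 4)*(q + 2)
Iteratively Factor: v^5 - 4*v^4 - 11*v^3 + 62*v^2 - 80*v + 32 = (v - 1)*(v^4 - 3*v^3 - 14*v^2 + 48*v - 32) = (v - 1)*(v + 4)*(v^3 - 7*v^2 + 14*v - 8) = (v - 4)*(v - 1)*(v + 4)*(v^2 - 3*v + 2) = (v - 4)*(v - 1)^2*(v + 4)*(v - 2)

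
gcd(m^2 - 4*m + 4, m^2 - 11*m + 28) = 1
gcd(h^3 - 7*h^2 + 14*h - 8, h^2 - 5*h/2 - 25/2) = 1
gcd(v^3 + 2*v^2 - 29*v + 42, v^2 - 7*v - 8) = 1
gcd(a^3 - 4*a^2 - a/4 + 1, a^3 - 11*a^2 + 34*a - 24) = a - 4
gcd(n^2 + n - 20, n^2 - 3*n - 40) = n + 5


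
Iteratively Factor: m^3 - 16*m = (m - 4)*(m^2 + 4*m) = m*(m - 4)*(m + 4)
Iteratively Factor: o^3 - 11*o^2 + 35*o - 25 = (o - 1)*(o^2 - 10*o + 25) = (o - 5)*(o - 1)*(o - 5)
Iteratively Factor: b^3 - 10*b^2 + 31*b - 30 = (b - 3)*(b^2 - 7*b + 10) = (b - 3)*(b - 2)*(b - 5)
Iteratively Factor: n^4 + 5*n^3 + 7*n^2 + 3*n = (n)*(n^3 + 5*n^2 + 7*n + 3) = n*(n + 1)*(n^2 + 4*n + 3) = n*(n + 1)*(n + 3)*(n + 1)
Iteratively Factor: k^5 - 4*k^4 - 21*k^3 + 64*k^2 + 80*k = (k + 4)*(k^4 - 8*k^3 + 11*k^2 + 20*k) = (k - 4)*(k + 4)*(k^3 - 4*k^2 - 5*k) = (k - 5)*(k - 4)*(k + 4)*(k^2 + k) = k*(k - 5)*(k - 4)*(k + 4)*(k + 1)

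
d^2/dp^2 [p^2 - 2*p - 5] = 2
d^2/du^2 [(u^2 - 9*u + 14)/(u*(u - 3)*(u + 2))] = 2*(u^6 - 27*u^5 + 129*u^4 - 181*u^3 - 210*u^2 + 252*u + 504)/(u^3*(u^6 - 3*u^5 - 15*u^4 + 35*u^3 + 90*u^2 - 108*u - 216))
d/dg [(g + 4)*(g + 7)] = 2*g + 11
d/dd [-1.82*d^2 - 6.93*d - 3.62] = -3.64*d - 6.93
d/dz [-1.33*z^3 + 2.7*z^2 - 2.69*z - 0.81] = -3.99*z^2 + 5.4*z - 2.69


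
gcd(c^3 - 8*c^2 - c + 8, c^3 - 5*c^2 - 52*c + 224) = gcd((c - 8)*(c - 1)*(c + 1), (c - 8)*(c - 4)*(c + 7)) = c - 8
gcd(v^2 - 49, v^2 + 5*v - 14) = v + 7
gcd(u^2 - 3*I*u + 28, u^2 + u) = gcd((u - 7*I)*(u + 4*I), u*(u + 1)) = 1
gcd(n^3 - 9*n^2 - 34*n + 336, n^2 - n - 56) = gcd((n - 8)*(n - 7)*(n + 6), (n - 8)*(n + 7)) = n - 8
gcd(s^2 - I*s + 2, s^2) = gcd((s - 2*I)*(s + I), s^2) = 1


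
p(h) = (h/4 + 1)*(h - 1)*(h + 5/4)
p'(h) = (h/4 + 1)*(h - 1) + (h/4 + 1)*(h + 5/4) + (h - 1)*(h + 5/4)/4 = 3*h^2/4 + 17*h/8 - 1/16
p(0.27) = -1.18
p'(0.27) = 0.57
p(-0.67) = -0.81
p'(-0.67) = -1.15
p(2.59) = 10.06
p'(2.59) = 10.47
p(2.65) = 10.70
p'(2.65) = 10.84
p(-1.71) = 0.71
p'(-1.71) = -1.50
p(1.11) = 0.33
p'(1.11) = 3.22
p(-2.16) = 1.32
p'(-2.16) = -1.15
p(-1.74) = 0.76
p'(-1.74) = -1.49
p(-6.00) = -16.62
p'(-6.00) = 14.19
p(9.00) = 266.50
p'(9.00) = 79.81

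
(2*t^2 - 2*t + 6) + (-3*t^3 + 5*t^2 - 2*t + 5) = -3*t^3 + 7*t^2 - 4*t + 11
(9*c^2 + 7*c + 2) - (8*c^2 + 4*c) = c^2 + 3*c + 2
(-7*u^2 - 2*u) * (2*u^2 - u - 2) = -14*u^4 + 3*u^3 + 16*u^2 + 4*u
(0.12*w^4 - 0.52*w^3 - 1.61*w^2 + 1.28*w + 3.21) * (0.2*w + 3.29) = 0.024*w^5 + 0.2908*w^4 - 2.0328*w^3 - 5.0409*w^2 + 4.8532*w + 10.5609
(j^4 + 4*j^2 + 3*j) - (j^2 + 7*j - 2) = j^4 + 3*j^2 - 4*j + 2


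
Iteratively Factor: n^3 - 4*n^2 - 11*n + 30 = (n - 2)*(n^2 - 2*n - 15) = (n - 5)*(n - 2)*(n + 3)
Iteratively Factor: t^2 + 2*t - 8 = (t + 4)*(t - 2)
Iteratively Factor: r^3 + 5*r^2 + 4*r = (r + 4)*(r^2 + r) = (r + 1)*(r + 4)*(r)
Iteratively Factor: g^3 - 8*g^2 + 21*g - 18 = (g - 3)*(g^2 - 5*g + 6) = (g - 3)^2*(g - 2)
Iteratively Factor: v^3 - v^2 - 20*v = (v - 5)*(v^2 + 4*v) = v*(v - 5)*(v + 4)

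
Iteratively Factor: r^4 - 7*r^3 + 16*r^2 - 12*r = (r - 3)*(r^3 - 4*r^2 + 4*r) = (r - 3)*(r - 2)*(r^2 - 2*r) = (r - 3)*(r - 2)^2*(r)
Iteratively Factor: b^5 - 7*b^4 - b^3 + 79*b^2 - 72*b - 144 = (b + 1)*(b^4 - 8*b^3 + 7*b^2 + 72*b - 144) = (b - 4)*(b + 1)*(b^3 - 4*b^2 - 9*b + 36) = (b - 4)*(b - 3)*(b + 1)*(b^2 - b - 12) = (b - 4)*(b - 3)*(b + 1)*(b + 3)*(b - 4)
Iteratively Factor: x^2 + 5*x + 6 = (x + 3)*(x + 2)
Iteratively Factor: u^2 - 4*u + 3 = (u - 1)*(u - 3)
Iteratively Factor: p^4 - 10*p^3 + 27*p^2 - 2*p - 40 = (p + 1)*(p^3 - 11*p^2 + 38*p - 40) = (p - 5)*(p + 1)*(p^2 - 6*p + 8) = (p - 5)*(p - 2)*(p + 1)*(p - 4)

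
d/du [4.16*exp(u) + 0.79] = 4.16*exp(u)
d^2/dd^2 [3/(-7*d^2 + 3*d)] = 6*(7*d*(7*d - 3) - (14*d - 3)^2)/(d^3*(7*d - 3)^3)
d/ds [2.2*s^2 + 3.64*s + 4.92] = 4.4*s + 3.64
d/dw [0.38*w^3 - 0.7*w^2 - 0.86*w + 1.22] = 1.14*w^2 - 1.4*w - 0.86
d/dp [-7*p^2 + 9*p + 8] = 9 - 14*p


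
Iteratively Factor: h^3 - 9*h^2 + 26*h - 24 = (h - 4)*(h^2 - 5*h + 6) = (h - 4)*(h - 3)*(h - 2)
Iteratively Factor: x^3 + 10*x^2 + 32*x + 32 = (x + 4)*(x^2 + 6*x + 8) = (x + 2)*(x + 4)*(x + 4)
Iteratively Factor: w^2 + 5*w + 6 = (w + 3)*(w + 2)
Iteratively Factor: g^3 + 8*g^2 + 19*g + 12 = (g + 1)*(g^2 + 7*g + 12) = (g + 1)*(g + 4)*(g + 3)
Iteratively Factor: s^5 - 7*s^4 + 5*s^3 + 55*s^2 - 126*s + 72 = (s + 3)*(s^4 - 10*s^3 + 35*s^2 - 50*s + 24) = (s - 4)*(s + 3)*(s^3 - 6*s^2 + 11*s - 6) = (s - 4)*(s - 3)*(s + 3)*(s^2 - 3*s + 2) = (s - 4)*(s - 3)*(s - 1)*(s + 3)*(s - 2)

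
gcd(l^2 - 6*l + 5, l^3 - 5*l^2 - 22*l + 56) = 1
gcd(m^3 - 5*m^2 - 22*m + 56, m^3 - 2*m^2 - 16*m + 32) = m^2 + 2*m - 8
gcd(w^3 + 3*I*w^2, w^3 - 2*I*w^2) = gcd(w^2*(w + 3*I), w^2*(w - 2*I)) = w^2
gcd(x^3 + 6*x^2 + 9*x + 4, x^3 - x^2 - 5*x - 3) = x^2 + 2*x + 1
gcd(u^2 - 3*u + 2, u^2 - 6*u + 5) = u - 1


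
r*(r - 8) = r^2 - 8*r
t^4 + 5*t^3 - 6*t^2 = t^2*(t - 1)*(t + 6)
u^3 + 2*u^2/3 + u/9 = u*(u + 1/3)^2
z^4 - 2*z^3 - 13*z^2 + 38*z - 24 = (z - 3)*(z - 2)*(z - 1)*(z + 4)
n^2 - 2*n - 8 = (n - 4)*(n + 2)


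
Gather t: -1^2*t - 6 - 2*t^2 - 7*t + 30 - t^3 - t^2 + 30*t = -t^3 - 3*t^2 + 22*t + 24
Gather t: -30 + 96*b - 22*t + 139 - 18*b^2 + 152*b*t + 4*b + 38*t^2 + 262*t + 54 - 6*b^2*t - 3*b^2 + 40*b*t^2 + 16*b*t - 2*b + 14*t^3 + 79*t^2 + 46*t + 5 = -21*b^2 + 98*b + 14*t^3 + t^2*(40*b + 117) + t*(-6*b^2 + 168*b + 286) + 168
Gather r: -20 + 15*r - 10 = 15*r - 30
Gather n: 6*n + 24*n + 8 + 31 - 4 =30*n + 35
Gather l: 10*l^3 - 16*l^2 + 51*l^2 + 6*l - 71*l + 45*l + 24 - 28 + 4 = 10*l^3 + 35*l^2 - 20*l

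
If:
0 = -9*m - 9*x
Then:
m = -x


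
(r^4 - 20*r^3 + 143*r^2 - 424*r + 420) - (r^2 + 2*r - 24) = r^4 - 20*r^3 + 142*r^2 - 426*r + 444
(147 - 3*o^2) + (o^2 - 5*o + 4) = -2*o^2 - 5*o + 151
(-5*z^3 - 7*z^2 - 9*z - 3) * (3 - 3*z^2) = 15*z^5 + 21*z^4 + 12*z^3 - 12*z^2 - 27*z - 9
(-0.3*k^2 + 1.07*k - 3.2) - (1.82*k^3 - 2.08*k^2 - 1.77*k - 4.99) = -1.82*k^3 + 1.78*k^2 + 2.84*k + 1.79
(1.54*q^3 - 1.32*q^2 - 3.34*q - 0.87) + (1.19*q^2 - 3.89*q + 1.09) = 1.54*q^3 - 0.13*q^2 - 7.23*q + 0.22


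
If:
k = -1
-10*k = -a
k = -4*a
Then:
No Solution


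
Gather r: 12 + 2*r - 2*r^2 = -2*r^2 + 2*r + 12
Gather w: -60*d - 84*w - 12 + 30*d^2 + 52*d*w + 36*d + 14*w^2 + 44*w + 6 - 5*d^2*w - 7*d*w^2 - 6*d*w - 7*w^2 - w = 30*d^2 - 24*d + w^2*(7 - 7*d) + w*(-5*d^2 + 46*d - 41) - 6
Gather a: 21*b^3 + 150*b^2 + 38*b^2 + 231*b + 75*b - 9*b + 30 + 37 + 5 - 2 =21*b^3 + 188*b^2 + 297*b + 70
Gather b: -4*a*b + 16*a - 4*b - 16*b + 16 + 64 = 16*a + b*(-4*a - 20) + 80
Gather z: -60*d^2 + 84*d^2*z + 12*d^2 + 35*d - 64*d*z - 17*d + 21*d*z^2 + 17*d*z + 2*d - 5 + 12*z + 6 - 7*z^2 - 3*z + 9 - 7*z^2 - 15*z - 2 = -48*d^2 + 20*d + z^2*(21*d - 14) + z*(84*d^2 - 47*d - 6) + 8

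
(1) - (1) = 0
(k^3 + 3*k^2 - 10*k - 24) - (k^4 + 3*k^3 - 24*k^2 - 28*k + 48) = -k^4 - 2*k^3 + 27*k^2 + 18*k - 72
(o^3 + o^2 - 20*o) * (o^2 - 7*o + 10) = o^5 - 6*o^4 - 17*o^3 + 150*o^2 - 200*o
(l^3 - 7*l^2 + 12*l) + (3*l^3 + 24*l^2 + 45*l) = 4*l^3 + 17*l^2 + 57*l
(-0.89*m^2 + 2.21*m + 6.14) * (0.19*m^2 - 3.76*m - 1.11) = -0.1691*m^4 + 3.7663*m^3 - 6.1551*m^2 - 25.5395*m - 6.8154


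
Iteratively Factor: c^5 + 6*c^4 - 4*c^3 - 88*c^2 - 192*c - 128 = (c + 2)*(c^4 + 4*c^3 - 12*c^2 - 64*c - 64) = (c + 2)*(c + 4)*(c^3 - 12*c - 16) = (c - 4)*(c + 2)*(c + 4)*(c^2 + 4*c + 4) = (c - 4)*(c + 2)^2*(c + 4)*(c + 2)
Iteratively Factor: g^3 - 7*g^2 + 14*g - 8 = (g - 4)*(g^2 - 3*g + 2) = (g - 4)*(g - 2)*(g - 1)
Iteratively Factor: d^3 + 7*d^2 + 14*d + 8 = (d + 2)*(d^2 + 5*d + 4) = (d + 2)*(d + 4)*(d + 1)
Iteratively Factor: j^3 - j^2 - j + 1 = (j - 1)*(j^2 - 1) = (j - 1)^2*(j + 1)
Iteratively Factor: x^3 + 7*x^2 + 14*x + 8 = (x + 1)*(x^2 + 6*x + 8) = (x + 1)*(x + 2)*(x + 4)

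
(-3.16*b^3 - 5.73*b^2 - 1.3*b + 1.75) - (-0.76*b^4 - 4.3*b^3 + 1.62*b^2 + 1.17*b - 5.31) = 0.76*b^4 + 1.14*b^3 - 7.35*b^2 - 2.47*b + 7.06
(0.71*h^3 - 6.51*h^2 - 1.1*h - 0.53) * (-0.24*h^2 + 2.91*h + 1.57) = -0.1704*h^5 + 3.6285*h^4 - 17.5654*h^3 - 13.2945*h^2 - 3.2693*h - 0.8321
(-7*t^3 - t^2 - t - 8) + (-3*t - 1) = -7*t^3 - t^2 - 4*t - 9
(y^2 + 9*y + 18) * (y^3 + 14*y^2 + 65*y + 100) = y^5 + 23*y^4 + 209*y^3 + 937*y^2 + 2070*y + 1800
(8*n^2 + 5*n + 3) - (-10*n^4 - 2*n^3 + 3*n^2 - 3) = 10*n^4 + 2*n^3 + 5*n^2 + 5*n + 6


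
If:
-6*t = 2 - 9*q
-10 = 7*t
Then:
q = -46/63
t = -10/7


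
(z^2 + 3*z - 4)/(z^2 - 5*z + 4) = (z + 4)/(z - 4)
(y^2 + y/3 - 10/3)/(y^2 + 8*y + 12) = (y - 5/3)/(y + 6)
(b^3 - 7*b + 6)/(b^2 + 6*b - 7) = (b^2 + b - 6)/(b + 7)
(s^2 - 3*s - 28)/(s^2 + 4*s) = (s - 7)/s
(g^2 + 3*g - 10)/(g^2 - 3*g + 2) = (g + 5)/(g - 1)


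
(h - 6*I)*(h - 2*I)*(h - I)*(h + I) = h^4 - 8*I*h^3 - 11*h^2 - 8*I*h - 12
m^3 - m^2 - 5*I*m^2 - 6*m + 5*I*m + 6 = (m - 1)*(m - 3*I)*(m - 2*I)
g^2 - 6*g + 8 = (g - 4)*(g - 2)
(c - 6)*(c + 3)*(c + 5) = c^3 + 2*c^2 - 33*c - 90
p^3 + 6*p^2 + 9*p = p*(p + 3)^2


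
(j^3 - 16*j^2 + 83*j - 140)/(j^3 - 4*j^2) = 1 - 12/j + 35/j^2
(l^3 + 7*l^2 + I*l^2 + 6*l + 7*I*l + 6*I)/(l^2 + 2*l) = (l^3 + l^2*(7 + I) + l*(6 + 7*I) + 6*I)/(l*(l + 2))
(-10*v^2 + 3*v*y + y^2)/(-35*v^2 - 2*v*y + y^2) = (-2*v + y)/(-7*v + y)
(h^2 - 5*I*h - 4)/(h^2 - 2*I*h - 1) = (h - 4*I)/(h - I)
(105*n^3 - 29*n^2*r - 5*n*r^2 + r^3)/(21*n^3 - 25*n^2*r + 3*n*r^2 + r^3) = (-35*n^2 - 2*n*r + r^2)/(-7*n^2 + 6*n*r + r^2)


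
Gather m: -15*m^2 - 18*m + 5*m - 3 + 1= -15*m^2 - 13*m - 2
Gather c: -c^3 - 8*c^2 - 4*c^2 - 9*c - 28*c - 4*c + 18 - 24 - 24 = -c^3 - 12*c^2 - 41*c - 30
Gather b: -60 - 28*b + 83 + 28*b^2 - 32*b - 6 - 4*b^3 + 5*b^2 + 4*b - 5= -4*b^3 + 33*b^2 - 56*b + 12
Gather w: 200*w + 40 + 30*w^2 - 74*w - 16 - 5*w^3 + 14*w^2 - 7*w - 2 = -5*w^3 + 44*w^2 + 119*w + 22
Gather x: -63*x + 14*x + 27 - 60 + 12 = -49*x - 21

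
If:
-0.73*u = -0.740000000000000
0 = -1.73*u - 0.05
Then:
No Solution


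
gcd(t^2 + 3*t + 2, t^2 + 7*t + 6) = t + 1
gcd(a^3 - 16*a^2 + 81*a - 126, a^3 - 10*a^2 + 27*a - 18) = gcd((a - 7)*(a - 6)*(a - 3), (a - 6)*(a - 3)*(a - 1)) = a^2 - 9*a + 18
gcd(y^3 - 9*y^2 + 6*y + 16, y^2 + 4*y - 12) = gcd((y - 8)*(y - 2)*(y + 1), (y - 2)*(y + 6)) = y - 2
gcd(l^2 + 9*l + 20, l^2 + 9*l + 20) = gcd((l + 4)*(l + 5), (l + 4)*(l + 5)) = l^2 + 9*l + 20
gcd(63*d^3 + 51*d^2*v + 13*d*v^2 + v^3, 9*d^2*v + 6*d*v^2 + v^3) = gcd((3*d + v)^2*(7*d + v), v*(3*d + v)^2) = 9*d^2 + 6*d*v + v^2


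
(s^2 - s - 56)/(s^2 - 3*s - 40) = (s + 7)/(s + 5)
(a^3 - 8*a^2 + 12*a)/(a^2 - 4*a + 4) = a*(a - 6)/(a - 2)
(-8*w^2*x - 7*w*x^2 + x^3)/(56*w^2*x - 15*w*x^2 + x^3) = (w + x)/(-7*w + x)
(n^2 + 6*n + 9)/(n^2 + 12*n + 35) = (n^2 + 6*n + 9)/(n^2 + 12*n + 35)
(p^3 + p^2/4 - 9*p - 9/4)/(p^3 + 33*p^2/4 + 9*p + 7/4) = (p^2 - 9)/(p^2 + 8*p + 7)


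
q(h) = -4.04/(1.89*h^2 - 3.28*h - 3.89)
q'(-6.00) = -0.01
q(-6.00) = -0.05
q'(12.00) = 0.00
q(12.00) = -0.02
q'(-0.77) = -420.71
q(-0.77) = 16.57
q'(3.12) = 1.88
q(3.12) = -0.95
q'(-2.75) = -0.15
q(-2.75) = -0.21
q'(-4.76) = -0.03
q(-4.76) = -0.07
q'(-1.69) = -0.79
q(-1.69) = -0.57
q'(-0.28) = -2.20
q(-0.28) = 1.43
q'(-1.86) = -0.54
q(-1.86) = -0.46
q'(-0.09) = -1.14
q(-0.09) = 1.13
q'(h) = -4.04*(3.28 - 3.78*h)/(1.89*h^2 - 3.28*h - 3.89)^2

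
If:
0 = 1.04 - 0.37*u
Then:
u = 2.81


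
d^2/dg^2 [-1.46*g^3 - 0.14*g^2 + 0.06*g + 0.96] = -8.76*g - 0.28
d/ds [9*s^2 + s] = 18*s + 1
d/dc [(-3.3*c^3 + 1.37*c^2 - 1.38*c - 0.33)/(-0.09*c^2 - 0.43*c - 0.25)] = (0.297*c^4 + 2.838*c^3 + 1.7617*c^2 - 0.7444*c + 0.2031)/(0.0081*c^4 + 0.0774*c^3 + 0.2299*c^2 + 0.215*c + 0.0625)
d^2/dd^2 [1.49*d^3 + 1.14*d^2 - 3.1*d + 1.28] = 8.94*d + 2.28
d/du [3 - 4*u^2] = -8*u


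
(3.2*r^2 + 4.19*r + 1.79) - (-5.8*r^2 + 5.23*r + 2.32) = 9.0*r^2 - 1.04*r - 0.53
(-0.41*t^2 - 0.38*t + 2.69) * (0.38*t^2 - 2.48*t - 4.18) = -0.1558*t^4 + 0.8724*t^3 + 3.6784*t^2 - 5.0828*t - 11.2442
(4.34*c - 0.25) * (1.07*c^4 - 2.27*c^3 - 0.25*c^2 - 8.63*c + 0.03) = 4.6438*c^5 - 10.1193*c^4 - 0.5175*c^3 - 37.3917*c^2 + 2.2877*c - 0.0075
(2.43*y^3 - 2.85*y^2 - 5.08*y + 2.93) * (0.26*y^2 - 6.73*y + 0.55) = 0.6318*y^5 - 17.0949*y^4 + 19.1962*y^3 + 33.3827*y^2 - 22.5129*y + 1.6115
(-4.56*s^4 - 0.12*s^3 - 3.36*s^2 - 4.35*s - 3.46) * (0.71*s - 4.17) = -3.2376*s^5 + 18.93*s^4 - 1.8852*s^3 + 10.9227*s^2 + 15.6829*s + 14.4282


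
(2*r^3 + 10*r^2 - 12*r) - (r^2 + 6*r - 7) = 2*r^3 + 9*r^2 - 18*r + 7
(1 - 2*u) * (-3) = 6*u - 3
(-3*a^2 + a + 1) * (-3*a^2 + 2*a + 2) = 9*a^4 - 9*a^3 - 7*a^2 + 4*a + 2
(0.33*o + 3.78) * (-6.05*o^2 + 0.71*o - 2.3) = -1.9965*o^3 - 22.6347*o^2 + 1.9248*o - 8.694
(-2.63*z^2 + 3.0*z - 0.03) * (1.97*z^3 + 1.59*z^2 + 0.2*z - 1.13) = -5.1811*z^5 + 1.7283*z^4 + 4.1849*z^3 + 3.5242*z^2 - 3.396*z + 0.0339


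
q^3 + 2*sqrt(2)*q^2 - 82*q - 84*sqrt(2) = (q - 6*sqrt(2))*(q + sqrt(2))*(q + 7*sqrt(2))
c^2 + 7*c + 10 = (c + 2)*(c + 5)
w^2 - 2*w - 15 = (w - 5)*(w + 3)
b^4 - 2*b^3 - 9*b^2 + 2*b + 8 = (b - 4)*(b - 1)*(b + 1)*(b + 2)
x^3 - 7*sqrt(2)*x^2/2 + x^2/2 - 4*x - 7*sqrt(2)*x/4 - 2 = (x + 1/2)*(x - 4*sqrt(2))*(x + sqrt(2)/2)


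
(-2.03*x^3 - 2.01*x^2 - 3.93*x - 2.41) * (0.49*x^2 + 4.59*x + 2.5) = -0.9947*x^5 - 10.3026*x^4 - 16.2266*x^3 - 24.2446*x^2 - 20.8869*x - 6.025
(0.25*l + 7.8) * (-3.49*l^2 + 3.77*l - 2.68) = -0.8725*l^3 - 26.2795*l^2 + 28.736*l - 20.904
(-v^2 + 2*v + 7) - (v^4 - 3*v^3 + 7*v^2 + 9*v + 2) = -v^4 + 3*v^3 - 8*v^2 - 7*v + 5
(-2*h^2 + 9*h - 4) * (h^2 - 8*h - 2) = -2*h^4 + 25*h^3 - 72*h^2 + 14*h + 8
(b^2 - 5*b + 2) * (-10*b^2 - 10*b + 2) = -10*b^4 + 40*b^3 + 32*b^2 - 30*b + 4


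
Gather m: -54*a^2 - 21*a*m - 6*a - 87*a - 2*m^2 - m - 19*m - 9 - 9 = -54*a^2 - 93*a - 2*m^2 + m*(-21*a - 20) - 18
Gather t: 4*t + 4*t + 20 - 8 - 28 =8*t - 16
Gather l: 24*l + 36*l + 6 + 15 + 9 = 60*l + 30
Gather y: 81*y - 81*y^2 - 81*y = -81*y^2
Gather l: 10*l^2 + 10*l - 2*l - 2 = 10*l^2 + 8*l - 2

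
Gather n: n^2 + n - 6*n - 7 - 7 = n^2 - 5*n - 14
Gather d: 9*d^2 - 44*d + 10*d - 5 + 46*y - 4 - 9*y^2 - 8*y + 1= 9*d^2 - 34*d - 9*y^2 + 38*y - 8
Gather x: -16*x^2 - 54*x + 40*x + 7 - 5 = -16*x^2 - 14*x + 2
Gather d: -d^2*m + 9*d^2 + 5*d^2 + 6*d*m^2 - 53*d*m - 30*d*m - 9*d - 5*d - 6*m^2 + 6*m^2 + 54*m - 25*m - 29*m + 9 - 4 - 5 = d^2*(14 - m) + d*(6*m^2 - 83*m - 14)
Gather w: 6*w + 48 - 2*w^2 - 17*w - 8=-2*w^2 - 11*w + 40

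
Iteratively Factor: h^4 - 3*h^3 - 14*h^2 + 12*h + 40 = (h + 2)*(h^3 - 5*h^2 - 4*h + 20) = (h - 5)*(h + 2)*(h^2 - 4) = (h - 5)*(h - 2)*(h + 2)*(h + 2)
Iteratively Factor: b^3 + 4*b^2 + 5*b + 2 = (b + 1)*(b^2 + 3*b + 2) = (b + 1)*(b + 2)*(b + 1)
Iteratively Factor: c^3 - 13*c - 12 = (c - 4)*(c^2 + 4*c + 3) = (c - 4)*(c + 1)*(c + 3)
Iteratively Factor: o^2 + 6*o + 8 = (o + 4)*(o + 2)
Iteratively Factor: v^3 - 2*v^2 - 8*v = (v)*(v^2 - 2*v - 8) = v*(v + 2)*(v - 4)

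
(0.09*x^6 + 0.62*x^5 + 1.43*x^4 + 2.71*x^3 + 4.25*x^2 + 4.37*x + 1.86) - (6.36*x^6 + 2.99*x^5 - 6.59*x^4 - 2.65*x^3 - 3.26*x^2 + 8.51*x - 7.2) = -6.27*x^6 - 2.37*x^5 + 8.02*x^4 + 5.36*x^3 + 7.51*x^2 - 4.14*x + 9.06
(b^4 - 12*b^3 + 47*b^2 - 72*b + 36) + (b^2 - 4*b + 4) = b^4 - 12*b^3 + 48*b^2 - 76*b + 40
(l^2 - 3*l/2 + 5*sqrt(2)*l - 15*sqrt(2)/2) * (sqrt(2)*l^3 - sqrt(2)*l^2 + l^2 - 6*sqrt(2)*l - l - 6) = sqrt(2)*l^5 - 5*sqrt(2)*l^4/2 + 11*l^4 - 55*l^3/2 + sqrt(2)*l^3/2 - 99*l^2/2 - 7*sqrt(2)*l^2/2 - 45*sqrt(2)*l/2 + 99*l + 45*sqrt(2)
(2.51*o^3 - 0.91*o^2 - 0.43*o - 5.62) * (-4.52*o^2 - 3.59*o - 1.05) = -11.3452*o^5 - 4.8977*o^4 + 2.575*o^3 + 27.9016*o^2 + 20.6273*o + 5.901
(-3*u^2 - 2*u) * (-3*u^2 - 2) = 9*u^4 + 6*u^3 + 6*u^2 + 4*u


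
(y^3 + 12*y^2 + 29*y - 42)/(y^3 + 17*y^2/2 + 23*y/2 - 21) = 2*(y + 7)/(2*y + 7)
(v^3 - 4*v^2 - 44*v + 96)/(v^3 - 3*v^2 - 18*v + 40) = (v^2 - 2*v - 48)/(v^2 - v - 20)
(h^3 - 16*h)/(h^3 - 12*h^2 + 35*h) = (h^2 - 16)/(h^2 - 12*h + 35)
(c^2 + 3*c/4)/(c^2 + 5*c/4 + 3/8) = 2*c/(2*c + 1)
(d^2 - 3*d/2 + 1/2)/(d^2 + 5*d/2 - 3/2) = (d - 1)/(d + 3)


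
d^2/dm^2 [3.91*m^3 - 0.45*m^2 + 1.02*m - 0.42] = 23.46*m - 0.9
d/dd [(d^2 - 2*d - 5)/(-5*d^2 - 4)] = 2*(-5*d^2 - 29*d + 4)/(25*d^4 + 40*d^2 + 16)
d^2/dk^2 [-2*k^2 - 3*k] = -4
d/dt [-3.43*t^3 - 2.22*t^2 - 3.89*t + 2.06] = -10.29*t^2 - 4.44*t - 3.89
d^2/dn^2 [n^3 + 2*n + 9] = 6*n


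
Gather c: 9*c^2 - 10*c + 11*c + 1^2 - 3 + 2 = 9*c^2 + c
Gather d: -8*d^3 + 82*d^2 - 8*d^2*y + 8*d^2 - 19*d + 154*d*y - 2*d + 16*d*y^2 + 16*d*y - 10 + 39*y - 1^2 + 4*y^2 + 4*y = -8*d^3 + d^2*(90 - 8*y) + d*(16*y^2 + 170*y - 21) + 4*y^2 + 43*y - 11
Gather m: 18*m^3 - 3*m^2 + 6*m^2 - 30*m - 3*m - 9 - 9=18*m^3 + 3*m^2 - 33*m - 18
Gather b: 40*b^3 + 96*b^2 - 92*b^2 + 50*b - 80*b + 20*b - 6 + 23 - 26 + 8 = 40*b^3 + 4*b^2 - 10*b - 1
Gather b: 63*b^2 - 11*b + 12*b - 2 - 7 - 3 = 63*b^2 + b - 12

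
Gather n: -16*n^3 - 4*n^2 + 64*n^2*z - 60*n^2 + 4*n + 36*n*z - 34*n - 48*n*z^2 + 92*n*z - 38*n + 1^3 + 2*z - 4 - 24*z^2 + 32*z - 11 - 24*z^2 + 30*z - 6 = -16*n^3 + n^2*(64*z - 64) + n*(-48*z^2 + 128*z - 68) - 48*z^2 + 64*z - 20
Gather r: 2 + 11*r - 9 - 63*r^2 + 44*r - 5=-63*r^2 + 55*r - 12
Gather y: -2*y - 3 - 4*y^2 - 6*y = -4*y^2 - 8*y - 3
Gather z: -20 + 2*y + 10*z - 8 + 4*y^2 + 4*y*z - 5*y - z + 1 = 4*y^2 - 3*y + z*(4*y + 9) - 27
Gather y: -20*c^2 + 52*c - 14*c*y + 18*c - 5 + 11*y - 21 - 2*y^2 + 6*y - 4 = -20*c^2 + 70*c - 2*y^2 + y*(17 - 14*c) - 30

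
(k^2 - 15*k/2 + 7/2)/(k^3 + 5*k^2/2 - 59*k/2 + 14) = (k - 7)/(k^2 + 3*k - 28)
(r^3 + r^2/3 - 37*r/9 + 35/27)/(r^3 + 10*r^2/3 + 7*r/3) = (r^2 - 2*r + 5/9)/(r*(r + 1))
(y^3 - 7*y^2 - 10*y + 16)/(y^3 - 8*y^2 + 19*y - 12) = (y^2 - 6*y - 16)/(y^2 - 7*y + 12)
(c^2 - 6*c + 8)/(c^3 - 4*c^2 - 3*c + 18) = (c^2 - 6*c + 8)/(c^3 - 4*c^2 - 3*c + 18)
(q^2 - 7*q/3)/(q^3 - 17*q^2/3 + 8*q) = (3*q - 7)/(3*q^2 - 17*q + 24)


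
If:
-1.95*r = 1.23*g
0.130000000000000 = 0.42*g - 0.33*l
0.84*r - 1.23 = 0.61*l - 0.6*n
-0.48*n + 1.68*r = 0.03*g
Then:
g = -0.37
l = -0.87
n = 0.84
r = 0.23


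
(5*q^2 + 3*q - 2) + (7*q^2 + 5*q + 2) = 12*q^2 + 8*q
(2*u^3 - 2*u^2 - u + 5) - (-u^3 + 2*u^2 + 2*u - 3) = 3*u^3 - 4*u^2 - 3*u + 8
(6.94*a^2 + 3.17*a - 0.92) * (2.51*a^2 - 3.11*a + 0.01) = 17.4194*a^4 - 13.6267*a^3 - 12.0985*a^2 + 2.8929*a - 0.0092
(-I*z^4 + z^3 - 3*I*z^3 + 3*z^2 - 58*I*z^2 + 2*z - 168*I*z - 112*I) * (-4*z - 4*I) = 4*I*z^5 - 8*z^4 + 12*I*z^4 - 24*z^3 + 228*I*z^3 - 240*z^2 + 660*I*z^2 - 672*z + 440*I*z - 448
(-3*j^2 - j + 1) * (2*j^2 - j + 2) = -6*j^4 + j^3 - 3*j^2 - 3*j + 2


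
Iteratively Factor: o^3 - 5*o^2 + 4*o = (o - 4)*(o^2 - o) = o*(o - 4)*(o - 1)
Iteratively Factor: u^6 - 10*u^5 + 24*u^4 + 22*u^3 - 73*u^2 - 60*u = (u - 4)*(u^5 - 6*u^4 + 22*u^2 + 15*u) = (u - 4)*(u - 3)*(u^4 - 3*u^3 - 9*u^2 - 5*u) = u*(u - 4)*(u - 3)*(u^3 - 3*u^2 - 9*u - 5) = u*(u - 4)*(u - 3)*(u + 1)*(u^2 - 4*u - 5) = u*(u - 4)*(u - 3)*(u + 1)^2*(u - 5)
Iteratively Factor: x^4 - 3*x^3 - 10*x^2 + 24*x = (x + 3)*(x^3 - 6*x^2 + 8*x) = x*(x + 3)*(x^2 - 6*x + 8) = x*(x - 4)*(x + 3)*(x - 2)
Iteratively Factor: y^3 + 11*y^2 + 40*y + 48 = (y + 4)*(y^2 + 7*y + 12) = (y + 3)*(y + 4)*(y + 4)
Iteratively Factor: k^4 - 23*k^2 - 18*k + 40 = (k - 1)*(k^3 + k^2 - 22*k - 40) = (k - 1)*(k + 4)*(k^2 - 3*k - 10) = (k - 5)*(k - 1)*(k + 4)*(k + 2)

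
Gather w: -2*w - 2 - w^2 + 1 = -w^2 - 2*w - 1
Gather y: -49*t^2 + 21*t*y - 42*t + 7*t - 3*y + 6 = -49*t^2 - 35*t + y*(21*t - 3) + 6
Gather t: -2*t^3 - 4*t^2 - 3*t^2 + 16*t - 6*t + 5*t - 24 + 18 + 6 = -2*t^3 - 7*t^2 + 15*t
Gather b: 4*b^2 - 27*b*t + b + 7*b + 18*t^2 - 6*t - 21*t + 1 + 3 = 4*b^2 + b*(8 - 27*t) + 18*t^2 - 27*t + 4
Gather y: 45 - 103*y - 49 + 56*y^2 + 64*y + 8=56*y^2 - 39*y + 4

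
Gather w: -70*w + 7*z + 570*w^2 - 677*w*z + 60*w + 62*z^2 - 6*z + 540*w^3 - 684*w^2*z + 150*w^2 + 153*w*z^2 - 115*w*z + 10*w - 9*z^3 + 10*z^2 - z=540*w^3 + w^2*(720 - 684*z) + w*(153*z^2 - 792*z) - 9*z^3 + 72*z^2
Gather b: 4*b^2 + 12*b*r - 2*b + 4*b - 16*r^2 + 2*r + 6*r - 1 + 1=4*b^2 + b*(12*r + 2) - 16*r^2 + 8*r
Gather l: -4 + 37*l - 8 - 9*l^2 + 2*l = -9*l^2 + 39*l - 12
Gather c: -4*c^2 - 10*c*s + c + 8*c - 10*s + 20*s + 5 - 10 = -4*c^2 + c*(9 - 10*s) + 10*s - 5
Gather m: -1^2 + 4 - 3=0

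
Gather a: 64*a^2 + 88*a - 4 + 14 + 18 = 64*a^2 + 88*a + 28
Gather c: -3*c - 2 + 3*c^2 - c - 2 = 3*c^2 - 4*c - 4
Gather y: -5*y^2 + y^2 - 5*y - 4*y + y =-4*y^2 - 8*y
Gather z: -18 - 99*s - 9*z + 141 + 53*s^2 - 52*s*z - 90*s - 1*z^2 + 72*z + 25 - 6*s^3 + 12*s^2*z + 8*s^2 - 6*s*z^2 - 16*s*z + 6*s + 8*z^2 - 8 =-6*s^3 + 61*s^2 - 183*s + z^2*(7 - 6*s) + z*(12*s^2 - 68*s + 63) + 140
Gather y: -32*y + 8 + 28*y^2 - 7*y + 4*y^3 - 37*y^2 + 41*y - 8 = 4*y^3 - 9*y^2 + 2*y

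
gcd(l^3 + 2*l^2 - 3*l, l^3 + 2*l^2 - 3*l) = l^3 + 2*l^2 - 3*l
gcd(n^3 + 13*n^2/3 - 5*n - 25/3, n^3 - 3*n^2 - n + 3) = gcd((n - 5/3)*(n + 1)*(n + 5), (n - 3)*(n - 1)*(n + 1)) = n + 1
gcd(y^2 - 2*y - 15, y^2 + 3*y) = y + 3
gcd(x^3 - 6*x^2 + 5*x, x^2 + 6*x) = x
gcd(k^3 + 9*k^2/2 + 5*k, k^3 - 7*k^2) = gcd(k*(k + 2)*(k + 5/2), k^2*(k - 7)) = k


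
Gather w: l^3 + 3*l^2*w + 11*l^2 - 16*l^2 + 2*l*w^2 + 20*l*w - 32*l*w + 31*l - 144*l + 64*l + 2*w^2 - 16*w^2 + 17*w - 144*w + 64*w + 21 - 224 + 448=l^3 - 5*l^2 - 49*l + w^2*(2*l - 14) + w*(3*l^2 - 12*l - 63) + 245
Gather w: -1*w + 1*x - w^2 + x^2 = -w^2 - w + x^2 + x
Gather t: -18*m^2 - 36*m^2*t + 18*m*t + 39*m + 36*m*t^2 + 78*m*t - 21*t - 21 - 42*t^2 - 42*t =-18*m^2 + 39*m + t^2*(36*m - 42) + t*(-36*m^2 + 96*m - 63) - 21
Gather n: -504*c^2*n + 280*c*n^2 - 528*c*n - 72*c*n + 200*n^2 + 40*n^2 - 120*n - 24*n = n^2*(280*c + 240) + n*(-504*c^2 - 600*c - 144)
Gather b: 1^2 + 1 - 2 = 0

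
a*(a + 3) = a^2 + 3*a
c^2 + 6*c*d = c*(c + 6*d)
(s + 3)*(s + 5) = s^2 + 8*s + 15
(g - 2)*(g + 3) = g^2 + g - 6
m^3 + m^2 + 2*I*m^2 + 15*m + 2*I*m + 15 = (m + 1)*(m - 3*I)*(m + 5*I)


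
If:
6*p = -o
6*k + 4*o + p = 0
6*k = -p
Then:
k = 0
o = 0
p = 0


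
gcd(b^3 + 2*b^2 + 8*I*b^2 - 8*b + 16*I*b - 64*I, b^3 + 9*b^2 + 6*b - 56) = b^2 + 2*b - 8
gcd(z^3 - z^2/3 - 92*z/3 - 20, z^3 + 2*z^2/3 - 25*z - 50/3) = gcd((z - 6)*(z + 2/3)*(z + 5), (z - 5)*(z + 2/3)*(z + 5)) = z^2 + 17*z/3 + 10/3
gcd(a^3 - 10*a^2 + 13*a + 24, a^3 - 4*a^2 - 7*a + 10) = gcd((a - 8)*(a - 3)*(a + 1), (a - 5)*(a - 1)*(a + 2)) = 1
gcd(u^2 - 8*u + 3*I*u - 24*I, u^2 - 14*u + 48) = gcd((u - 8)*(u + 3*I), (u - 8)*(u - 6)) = u - 8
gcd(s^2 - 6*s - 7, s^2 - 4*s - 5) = s + 1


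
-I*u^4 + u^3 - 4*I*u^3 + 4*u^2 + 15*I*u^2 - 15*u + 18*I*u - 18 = (u - 3)*(u + 6)*(u + I)*(-I*u - I)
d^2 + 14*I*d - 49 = (d + 7*I)^2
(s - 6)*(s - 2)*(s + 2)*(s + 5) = s^4 - s^3 - 34*s^2 + 4*s + 120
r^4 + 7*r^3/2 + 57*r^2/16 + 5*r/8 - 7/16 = (r - 1/4)*(r + 1)^2*(r + 7/4)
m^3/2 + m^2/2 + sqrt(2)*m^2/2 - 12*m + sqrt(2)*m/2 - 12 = (m/2 + 1/2)*(m - 3*sqrt(2))*(m + 4*sqrt(2))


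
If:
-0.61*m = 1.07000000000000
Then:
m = -1.75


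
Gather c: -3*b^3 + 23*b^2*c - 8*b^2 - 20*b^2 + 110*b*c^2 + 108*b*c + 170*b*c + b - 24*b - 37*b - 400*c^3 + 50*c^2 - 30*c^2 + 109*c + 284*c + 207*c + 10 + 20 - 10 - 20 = -3*b^3 - 28*b^2 - 60*b - 400*c^3 + c^2*(110*b + 20) + c*(23*b^2 + 278*b + 600)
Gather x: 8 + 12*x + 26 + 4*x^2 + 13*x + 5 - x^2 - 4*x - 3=3*x^2 + 21*x + 36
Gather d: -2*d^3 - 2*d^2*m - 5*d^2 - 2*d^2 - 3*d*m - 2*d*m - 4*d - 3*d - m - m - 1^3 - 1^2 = -2*d^3 + d^2*(-2*m - 7) + d*(-5*m - 7) - 2*m - 2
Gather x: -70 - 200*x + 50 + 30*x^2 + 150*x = 30*x^2 - 50*x - 20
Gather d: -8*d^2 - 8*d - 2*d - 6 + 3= -8*d^2 - 10*d - 3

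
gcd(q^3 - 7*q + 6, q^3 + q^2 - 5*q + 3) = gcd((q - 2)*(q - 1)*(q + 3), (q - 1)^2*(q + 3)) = q^2 + 2*q - 3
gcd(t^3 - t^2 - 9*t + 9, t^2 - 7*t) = 1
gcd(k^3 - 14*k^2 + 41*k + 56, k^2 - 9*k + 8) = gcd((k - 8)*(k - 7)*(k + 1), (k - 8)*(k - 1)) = k - 8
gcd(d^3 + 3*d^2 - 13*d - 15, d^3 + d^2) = d + 1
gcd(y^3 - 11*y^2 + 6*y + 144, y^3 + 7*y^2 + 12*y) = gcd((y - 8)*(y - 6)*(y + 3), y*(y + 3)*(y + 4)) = y + 3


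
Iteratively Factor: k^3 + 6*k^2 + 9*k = (k + 3)*(k^2 + 3*k) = k*(k + 3)*(k + 3)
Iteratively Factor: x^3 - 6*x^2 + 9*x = (x - 3)*(x^2 - 3*x) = x*(x - 3)*(x - 3)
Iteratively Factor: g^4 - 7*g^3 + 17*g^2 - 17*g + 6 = (g - 1)*(g^3 - 6*g^2 + 11*g - 6) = (g - 3)*(g - 1)*(g^2 - 3*g + 2) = (g - 3)*(g - 2)*(g - 1)*(g - 1)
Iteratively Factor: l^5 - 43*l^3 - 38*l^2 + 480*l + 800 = (l + 4)*(l^4 - 4*l^3 - 27*l^2 + 70*l + 200) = (l + 4)^2*(l^3 - 8*l^2 + 5*l + 50) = (l - 5)*(l + 4)^2*(l^2 - 3*l - 10) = (l - 5)*(l + 2)*(l + 4)^2*(l - 5)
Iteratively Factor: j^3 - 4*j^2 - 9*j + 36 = (j - 4)*(j^2 - 9) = (j - 4)*(j - 3)*(j + 3)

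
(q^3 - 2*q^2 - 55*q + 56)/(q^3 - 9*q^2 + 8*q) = (q + 7)/q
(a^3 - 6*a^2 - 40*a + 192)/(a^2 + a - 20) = (a^2 - 2*a - 48)/(a + 5)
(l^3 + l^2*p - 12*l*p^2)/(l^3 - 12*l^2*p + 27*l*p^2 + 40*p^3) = l*(l^2 + l*p - 12*p^2)/(l^3 - 12*l^2*p + 27*l*p^2 + 40*p^3)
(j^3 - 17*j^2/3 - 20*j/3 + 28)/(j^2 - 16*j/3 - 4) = (3*j^2 + j - 14)/(3*j + 2)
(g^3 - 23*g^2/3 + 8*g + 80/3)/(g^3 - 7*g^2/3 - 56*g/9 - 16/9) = 3*(g - 5)/(3*g + 1)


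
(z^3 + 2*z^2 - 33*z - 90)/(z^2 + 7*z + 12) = (z^2 - z - 30)/(z + 4)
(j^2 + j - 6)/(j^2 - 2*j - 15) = (j - 2)/(j - 5)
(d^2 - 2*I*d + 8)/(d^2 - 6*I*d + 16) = (d - 4*I)/(d - 8*I)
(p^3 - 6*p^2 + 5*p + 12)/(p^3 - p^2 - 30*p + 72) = (p + 1)/(p + 6)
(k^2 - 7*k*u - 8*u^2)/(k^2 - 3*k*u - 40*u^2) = (k + u)/(k + 5*u)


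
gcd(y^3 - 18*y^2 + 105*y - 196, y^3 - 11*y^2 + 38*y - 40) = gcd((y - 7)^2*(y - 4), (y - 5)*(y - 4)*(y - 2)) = y - 4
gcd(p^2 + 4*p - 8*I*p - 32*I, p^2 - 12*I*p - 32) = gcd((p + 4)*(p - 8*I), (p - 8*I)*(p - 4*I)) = p - 8*I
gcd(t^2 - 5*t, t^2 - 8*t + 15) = t - 5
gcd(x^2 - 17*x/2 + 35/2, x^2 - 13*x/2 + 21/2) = x - 7/2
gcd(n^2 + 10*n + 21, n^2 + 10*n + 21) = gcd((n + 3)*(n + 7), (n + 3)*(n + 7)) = n^2 + 10*n + 21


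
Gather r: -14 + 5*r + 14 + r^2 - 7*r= r^2 - 2*r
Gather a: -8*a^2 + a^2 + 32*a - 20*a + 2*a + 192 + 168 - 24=-7*a^2 + 14*a + 336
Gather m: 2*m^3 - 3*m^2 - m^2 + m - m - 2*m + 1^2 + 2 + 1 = 2*m^3 - 4*m^2 - 2*m + 4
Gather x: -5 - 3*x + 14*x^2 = 14*x^2 - 3*x - 5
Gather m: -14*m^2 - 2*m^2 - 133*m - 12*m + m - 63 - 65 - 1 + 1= -16*m^2 - 144*m - 128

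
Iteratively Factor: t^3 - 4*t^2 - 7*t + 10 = (t - 5)*(t^2 + t - 2) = (t - 5)*(t + 2)*(t - 1)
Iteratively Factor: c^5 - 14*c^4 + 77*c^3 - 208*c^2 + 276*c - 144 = (c - 4)*(c^4 - 10*c^3 + 37*c^2 - 60*c + 36) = (c - 4)*(c - 3)*(c^3 - 7*c^2 + 16*c - 12) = (c - 4)*(c - 3)*(c - 2)*(c^2 - 5*c + 6) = (c - 4)*(c - 3)^2*(c - 2)*(c - 2)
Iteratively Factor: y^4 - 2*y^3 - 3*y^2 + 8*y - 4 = (y - 1)*(y^3 - y^2 - 4*y + 4) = (y - 1)*(y + 2)*(y^2 - 3*y + 2) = (y - 1)^2*(y + 2)*(y - 2)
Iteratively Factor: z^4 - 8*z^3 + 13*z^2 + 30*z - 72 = (z - 3)*(z^3 - 5*z^2 - 2*z + 24) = (z - 4)*(z - 3)*(z^2 - z - 6) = (z - 4)*(z - 3)*(z + 2)*(z - 3)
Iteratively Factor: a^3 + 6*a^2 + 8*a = (a)*(a^2 + 6*a + 8) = a*(a + 2)*(a + 4)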